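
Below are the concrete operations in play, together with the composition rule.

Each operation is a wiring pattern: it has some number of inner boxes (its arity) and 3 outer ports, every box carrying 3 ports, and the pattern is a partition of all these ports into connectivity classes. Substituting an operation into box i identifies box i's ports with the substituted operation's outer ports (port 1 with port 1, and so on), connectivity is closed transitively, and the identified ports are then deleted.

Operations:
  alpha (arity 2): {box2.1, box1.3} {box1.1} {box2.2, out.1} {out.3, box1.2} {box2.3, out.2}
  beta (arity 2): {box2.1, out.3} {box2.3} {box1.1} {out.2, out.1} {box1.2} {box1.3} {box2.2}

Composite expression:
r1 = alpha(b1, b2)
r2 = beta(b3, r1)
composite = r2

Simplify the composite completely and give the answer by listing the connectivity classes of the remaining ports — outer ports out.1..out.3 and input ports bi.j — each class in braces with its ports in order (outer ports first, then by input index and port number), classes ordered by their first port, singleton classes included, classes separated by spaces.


{out.1, out.2} {out.3, b2.2} {b1.1} {b1.2} {b1.3, b2.1} {b2.3} {b3.1} {b3.2} {b3.3}


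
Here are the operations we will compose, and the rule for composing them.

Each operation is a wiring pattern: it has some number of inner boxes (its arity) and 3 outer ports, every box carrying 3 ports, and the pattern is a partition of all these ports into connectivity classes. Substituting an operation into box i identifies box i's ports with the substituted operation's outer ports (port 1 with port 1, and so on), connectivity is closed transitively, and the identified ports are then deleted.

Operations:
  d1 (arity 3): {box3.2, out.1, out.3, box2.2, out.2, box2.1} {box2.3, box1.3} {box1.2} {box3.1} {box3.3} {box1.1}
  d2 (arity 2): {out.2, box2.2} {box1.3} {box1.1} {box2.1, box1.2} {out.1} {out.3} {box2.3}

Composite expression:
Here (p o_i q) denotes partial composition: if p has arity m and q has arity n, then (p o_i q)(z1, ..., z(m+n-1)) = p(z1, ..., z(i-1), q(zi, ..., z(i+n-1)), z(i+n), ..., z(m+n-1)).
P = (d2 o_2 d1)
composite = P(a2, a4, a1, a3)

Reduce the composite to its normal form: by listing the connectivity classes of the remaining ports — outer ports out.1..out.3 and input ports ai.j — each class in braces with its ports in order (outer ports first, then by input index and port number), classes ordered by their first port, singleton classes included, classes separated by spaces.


{out.1} {out.2, a1.1, a1.2, a2.2, a3.2} {out.3} {a1.3, a4.3} {a2.1} {a2.3} {a3.1} {a3.3} {a4.1} {a4.2}

After gluing at d2, chains via deleted ports link the a-ports.
the subtree at d1 composes to {out.1, out.2, out.3, a1.1, a1.2, a3.2} {a1.3, a4.3} {a3.1} {a3.3} {a4.1} {a4.2} on (a4, a1, a3); out.j = own outer ports
the subtree at d2 composes to {out.1} {out.2, a1.1, a1.2, a2.2, a3.2} {out.3} {a1.3, a4.3} {a2.1} {a2.3} {a3.1} {a3.3} {a4.1} {a4.2} on (a2, a4, a1, a3); out.j = own outer ports


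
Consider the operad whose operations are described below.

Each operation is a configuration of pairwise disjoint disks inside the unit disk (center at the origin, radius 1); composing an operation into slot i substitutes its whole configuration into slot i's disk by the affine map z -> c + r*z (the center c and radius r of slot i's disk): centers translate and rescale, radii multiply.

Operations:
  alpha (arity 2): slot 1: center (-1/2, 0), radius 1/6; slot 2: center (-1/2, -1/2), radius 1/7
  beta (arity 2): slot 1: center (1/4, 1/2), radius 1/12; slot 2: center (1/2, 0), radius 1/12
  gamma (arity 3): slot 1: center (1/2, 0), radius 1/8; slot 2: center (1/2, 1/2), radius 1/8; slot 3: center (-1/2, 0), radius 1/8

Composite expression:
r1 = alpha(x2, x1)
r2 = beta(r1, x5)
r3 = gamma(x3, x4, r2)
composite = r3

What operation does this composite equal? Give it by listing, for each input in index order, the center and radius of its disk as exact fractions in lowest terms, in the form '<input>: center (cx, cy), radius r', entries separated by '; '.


x1: center (-91/192, 11/192), radius 1/672; x2: center (-91/192, 1/16), radius 1/576; x3: center (1/2, 0), radius 1/8; x4: center (1/2, 1/2), radius 1/8; x5: center (-7/16, 0), radius 1/96


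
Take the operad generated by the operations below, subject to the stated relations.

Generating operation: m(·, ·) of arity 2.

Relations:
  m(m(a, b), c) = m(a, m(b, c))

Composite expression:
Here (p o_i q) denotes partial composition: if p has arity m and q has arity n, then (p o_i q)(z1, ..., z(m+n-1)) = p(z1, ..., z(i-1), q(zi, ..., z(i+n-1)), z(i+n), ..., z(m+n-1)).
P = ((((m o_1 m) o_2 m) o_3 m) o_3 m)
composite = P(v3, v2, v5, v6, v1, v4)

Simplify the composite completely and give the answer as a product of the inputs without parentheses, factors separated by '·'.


v3 · v2 · v5 · v6 · v1 · v4


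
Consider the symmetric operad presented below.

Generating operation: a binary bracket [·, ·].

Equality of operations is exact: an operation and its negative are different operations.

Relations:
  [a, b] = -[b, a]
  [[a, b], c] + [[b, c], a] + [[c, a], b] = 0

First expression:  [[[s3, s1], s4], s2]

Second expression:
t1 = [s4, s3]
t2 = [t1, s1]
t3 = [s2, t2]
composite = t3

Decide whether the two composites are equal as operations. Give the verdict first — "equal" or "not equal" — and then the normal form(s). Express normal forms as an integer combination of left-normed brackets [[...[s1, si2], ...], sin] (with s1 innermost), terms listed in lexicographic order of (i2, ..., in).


The first composite normalizes to -[[[s1, s3], s4], s2]
The second composite normalizes to -[[[s1, s3], s4], s2] + [[[s1, s4], s3], s2]
Distinct normal forms: not equal.

not equal: they reduce to -[[[s1, s3], s4], s2] and -[[[s1, s3], s4], s2] + [[[s1, s4], s3], s2]


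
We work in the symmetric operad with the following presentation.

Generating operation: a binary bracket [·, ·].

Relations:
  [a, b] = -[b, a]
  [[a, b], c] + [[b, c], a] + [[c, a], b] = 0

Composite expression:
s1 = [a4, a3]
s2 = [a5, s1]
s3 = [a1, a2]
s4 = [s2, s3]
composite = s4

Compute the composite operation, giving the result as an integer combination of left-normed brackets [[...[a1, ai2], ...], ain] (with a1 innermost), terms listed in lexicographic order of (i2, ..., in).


-[[[[a1, a2], a3], a4], a5] + [[[[a1, a2], a4], a3], a5] + [[[[a1, a2], a5], a3], a4] - [[[[a1, a2], a5], a4], a3]


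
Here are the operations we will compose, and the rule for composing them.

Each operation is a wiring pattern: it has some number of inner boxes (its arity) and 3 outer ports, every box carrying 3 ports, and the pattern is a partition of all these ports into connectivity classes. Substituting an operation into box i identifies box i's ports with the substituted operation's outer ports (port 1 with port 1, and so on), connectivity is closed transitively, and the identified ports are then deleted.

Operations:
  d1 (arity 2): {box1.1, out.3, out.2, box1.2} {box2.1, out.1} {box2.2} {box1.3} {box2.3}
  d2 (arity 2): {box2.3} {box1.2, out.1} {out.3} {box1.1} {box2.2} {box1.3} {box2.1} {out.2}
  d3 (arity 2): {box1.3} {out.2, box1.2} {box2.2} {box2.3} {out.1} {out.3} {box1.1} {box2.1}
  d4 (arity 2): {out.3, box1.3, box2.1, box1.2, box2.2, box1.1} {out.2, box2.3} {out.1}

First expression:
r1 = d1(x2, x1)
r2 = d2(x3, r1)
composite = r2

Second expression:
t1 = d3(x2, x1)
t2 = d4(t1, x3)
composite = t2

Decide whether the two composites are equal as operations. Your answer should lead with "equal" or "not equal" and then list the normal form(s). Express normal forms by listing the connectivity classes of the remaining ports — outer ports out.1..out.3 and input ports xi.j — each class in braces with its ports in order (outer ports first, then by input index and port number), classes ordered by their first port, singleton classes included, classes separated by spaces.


not equal; first: {out.1, x3.2} {out.2} {out.3} {x1.1} {x1.2} {x1.3} {x2.1, x2.2} {x2.3} {x3.1} {x3.3}; second: {out.1} {out.2, x3.3} {out.3, x2.2, x3.1, x3.2} {x1.1} {x1.2} {x1.3} {x2.1} {x2.3}

The first expression, normalized: {out.1, x3.2} {out.2} {out.3} {x1.1} {x1.2} {x1.3} {x2.1, x2.2} {x2.3} {x3.1} {x3.3}
The second expression, normalized: {out.1} {out.2, x3.3} {out.3, x2.2, x3.1, x3.2} {x1.1} {x1.2} {x1.3} {x2.1} {x2.3}
Distinct normal forms: not equal.


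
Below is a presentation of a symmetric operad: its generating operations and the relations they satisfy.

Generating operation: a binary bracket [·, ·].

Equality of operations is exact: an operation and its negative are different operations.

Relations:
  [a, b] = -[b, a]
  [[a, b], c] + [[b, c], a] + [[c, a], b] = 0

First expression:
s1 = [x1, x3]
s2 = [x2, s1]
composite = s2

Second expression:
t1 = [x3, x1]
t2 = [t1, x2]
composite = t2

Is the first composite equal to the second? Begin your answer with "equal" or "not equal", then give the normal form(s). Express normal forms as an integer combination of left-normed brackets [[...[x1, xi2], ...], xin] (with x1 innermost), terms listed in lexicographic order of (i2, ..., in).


The first expression, normalized: -[[x1, x3], x2]
The second expression, normalized: -[[x1, x3], x2]
The normal forms match — equal.

equal — both sides give -[[x1, x3], x2]


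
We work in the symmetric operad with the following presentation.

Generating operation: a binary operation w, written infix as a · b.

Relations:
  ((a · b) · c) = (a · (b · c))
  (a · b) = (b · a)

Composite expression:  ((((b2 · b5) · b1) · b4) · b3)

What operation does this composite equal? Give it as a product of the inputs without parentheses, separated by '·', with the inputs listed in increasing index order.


b1 · b2 · b3 · b4 · b5

Any arrangement under w is one operation, so sort the b-inputs.
(b2 · b5) flattens to b2 · b5
((b2 · b5) · b1) flattens to b2 · b5 · b1
(((b2 · b5) · b1) · b4) flattens to b2 · b5 · b1 · b4
((((b2 · b5) · b1) · b4) · b3) flattens to b2 · b5 · b1 · b4 · b3
putting the inputs in ascending order: b1 · b2 · b3 · b4 · b5


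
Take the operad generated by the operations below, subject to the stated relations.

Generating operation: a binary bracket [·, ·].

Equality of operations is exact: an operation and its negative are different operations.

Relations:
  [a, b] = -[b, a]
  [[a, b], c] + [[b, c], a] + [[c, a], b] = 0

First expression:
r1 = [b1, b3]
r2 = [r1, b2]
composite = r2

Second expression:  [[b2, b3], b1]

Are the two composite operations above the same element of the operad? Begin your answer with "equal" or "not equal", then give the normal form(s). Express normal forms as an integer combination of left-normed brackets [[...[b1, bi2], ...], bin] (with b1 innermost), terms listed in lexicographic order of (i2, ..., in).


not equal — first [[b1, b3], b2], second -[[b1, b2], b3] + [[b1, b3], b2]


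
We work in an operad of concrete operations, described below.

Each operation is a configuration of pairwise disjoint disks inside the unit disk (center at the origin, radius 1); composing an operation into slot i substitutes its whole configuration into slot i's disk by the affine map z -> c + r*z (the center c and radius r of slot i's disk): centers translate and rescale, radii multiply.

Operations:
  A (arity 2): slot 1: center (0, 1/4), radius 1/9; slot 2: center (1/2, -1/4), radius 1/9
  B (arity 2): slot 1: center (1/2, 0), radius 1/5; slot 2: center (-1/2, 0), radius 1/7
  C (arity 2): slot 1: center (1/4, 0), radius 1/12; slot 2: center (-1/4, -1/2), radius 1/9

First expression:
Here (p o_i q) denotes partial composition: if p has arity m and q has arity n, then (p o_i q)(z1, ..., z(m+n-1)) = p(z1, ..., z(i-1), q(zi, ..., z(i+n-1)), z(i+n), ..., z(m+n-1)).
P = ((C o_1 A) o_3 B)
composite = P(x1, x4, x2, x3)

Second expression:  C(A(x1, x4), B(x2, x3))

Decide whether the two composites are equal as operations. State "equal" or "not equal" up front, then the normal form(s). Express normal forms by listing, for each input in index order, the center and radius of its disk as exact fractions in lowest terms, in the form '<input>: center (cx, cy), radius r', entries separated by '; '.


equal; the common form is x1: center (1/4, 1/48), radius 1/108; x2: center (-7/36, -1/2), radius 1/45; x3: center (-11/36, -1/2), radius 1/63; x4: center (7/24, -1/48), radius 1/108

The first expression, normalized: x1: center (1/4, 1/48), radius 1/108; x2: center (-7/36, -1/2), radius 1/45; x3: center (-11/36, -1/2), radius 1/63; x4: center (7/24, -1/48), radius 1/108
The second expression, normalized: x1: center (1/4, 1/48), radius 1/108; x2: center (-7/36, -1/2), radius 1/45; x3: center (-11/36, -1/2), radius 1/63; x4: center (7/24, -1/48), radius 1/108
Same normal form: equal.


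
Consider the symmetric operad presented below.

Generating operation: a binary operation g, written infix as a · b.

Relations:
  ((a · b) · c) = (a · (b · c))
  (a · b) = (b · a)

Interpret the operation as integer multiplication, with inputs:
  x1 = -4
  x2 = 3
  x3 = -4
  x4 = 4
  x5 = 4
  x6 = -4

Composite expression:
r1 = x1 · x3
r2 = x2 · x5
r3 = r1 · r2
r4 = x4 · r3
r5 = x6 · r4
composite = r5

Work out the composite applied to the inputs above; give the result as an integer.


-3072

(x1 · x3) = 16
(x2 · x5) = 12
((x1 · x3) · (x2 · x5)) = 192
(x4 · ((x1 · x3) · (x2 · x5))) = 768
(x6 · (x4 · ((x1 · x3) · (x2 · x5)))) = -3072


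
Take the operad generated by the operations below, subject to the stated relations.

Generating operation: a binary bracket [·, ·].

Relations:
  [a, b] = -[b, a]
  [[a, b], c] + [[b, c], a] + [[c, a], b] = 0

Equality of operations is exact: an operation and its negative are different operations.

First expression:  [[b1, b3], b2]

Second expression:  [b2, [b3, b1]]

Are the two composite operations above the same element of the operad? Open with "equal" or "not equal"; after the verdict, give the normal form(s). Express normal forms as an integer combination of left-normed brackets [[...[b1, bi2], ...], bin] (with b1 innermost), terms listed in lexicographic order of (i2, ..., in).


equal; both compose to [[b1, b3], b2]

In normal form, the first expression is [[b1, b3], b2]
In normal form, the second expression is [[b1, b3], b2]
Identical normal forms: equal.


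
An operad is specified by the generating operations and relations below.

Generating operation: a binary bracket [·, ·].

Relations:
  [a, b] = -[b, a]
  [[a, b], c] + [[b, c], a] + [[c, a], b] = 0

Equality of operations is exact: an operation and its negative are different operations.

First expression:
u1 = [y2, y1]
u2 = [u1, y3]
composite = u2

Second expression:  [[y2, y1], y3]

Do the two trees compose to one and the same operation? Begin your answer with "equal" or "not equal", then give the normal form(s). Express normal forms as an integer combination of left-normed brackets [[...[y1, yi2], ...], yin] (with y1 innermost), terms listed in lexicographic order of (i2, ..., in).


equal; both compose to -[[y1, y2], y3]


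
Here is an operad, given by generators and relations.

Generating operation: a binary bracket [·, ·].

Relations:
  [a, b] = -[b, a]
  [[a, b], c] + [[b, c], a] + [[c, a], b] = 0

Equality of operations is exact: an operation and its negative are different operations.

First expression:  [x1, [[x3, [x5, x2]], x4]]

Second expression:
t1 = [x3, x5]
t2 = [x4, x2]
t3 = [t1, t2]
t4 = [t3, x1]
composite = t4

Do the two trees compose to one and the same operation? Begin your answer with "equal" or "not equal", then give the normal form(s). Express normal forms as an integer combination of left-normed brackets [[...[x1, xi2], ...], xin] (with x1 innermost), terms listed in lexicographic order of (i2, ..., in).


not equal; the first gives [[[[x1, x2], x5], x3], x4] - [[[[x1, x3], x2], x5], x4] + [[[[x1, x3], x5], x2], x4] - [[[[x1, x4], x2], x5], x3] + [[[[x1, x4], x3], x2], x5] - [[[[x1, x4], x3], x5], x2] + [[[[x1, x4], x5], x2], x3] - [[[[x1, x5], x2], x3], x4] and the second -[[[[x1, x2], x4], x3], x5] + [[[[x1, x2], x4], x5], x3] + [[[[x1, x3], x5], x2], x4] - [[[[x1, x3], x5], x4], x2] + [[[[x1, x4], x2], x3], x5] - [[[[x1, x4], x2], x5], x3] - [[[[x1, x5], x3], x2], x4] + [[[[x1, x5], x3], x4], x2]

Reducing the first expression gives [[[[x1, x2], x5], x3], x4] - [[[[x1, x3], x2], x5], x4] + [[[[x1, x3], x5], x2], x4] - [[[[x1, x4], x2], x5], x3] + [[[[x1, x4], x3], x2], x5] - [[[[x1, x4], x3], x5], x2] + [[[[x1, x4], x5], x2], x3] - [[[[x1, x5], x2], x3], x4]
Reducing the second expression gives -[[[[x1, x2], x4], x3], x5] + [[[[x1, x2], x4], x5], x3] + [[[[x1, x3], x5], x2], x4] - [[[[x1, x3], x5], x4], x2] + [[[[x1, x4], x2], x3], x5] - [[[[x1, x4], x2], x5], x3] - [[[[x1, x5], x3], x2], x4] + [[[[x1, x5], x3], x4], x2]
The normal forms differ: not equal.


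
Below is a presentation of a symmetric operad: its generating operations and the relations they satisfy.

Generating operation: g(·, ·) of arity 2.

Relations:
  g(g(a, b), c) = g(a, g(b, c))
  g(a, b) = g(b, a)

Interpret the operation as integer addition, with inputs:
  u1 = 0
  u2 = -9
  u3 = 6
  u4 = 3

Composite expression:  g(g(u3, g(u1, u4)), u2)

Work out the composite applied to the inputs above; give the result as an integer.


g(u1, u4) = 3
g(u3, g(u1, u4)) = 9
g(g(u3, g(u1, u4)), u2) = 0

0


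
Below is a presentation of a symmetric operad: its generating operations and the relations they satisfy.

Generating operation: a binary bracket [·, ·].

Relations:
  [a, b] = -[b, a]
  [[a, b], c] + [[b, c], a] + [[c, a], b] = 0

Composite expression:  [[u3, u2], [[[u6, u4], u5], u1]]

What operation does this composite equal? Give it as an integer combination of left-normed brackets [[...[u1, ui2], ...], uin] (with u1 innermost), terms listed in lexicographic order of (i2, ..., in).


[[[[[u1, u4], u6], u5], u2], u3] - [[[[[u1, u4], u6], u5], u3], u2] - [[[[[u1, u5], u4], u6], u2], u3] + [[[[[u1, u5], u4], u6], u3], u2] + [[[[[u1, u5], u6], u4], u2], u3] - [[[[[u1, u5], u6], u4], u3], u2] - [[[[[u1, u6], u4], u5], u2], u3] + [[[[[u1, u6], u4], u5], u3], u2]

A multilinear Lie element is pinned by u1-initial words (u1 innermost).
Composite bracket: [[u3, u2], [[[u6, u4], u5], u1]]
Applying ab - ba throughout gives 32 signed words (2^5 = 32).
The u1-initial words carry the normal form:
  word u1u4u6u5u2u3 has sign +1, contributing +[[[[[u1, u4], u6], u5], u2], u3]
  word u1u4u6u5u3u2 has sign -1, contributing -[[[[[u1, u4], u6], u5], u3], u2]
  word u1u5u4u6u2u3 has sign -1, contributing -[[[[[u1, u5], u4], u6], u2], u3]
  word u1u5u4u6u3u2 has sign +1, contributing +[[[[[u1, u5], u4], u6], u3], u2]
  word u1u5u6u4u2u3 has sign +1, contributing +[[[[[u1, u5], u6], u4], u2], u3]
  word u1u5u6u4u3u2 has sign -1, contributing -[[[[[u1, u5], u6], u4], u3], u2]
  word u1u6u4u5u2u3 has sign -1, contributing -[[[[[u1, u6], u4], u5], u2], u3]
  word u1u6u4u5u3u2 has sign +1, contributing +[[[[[u1, u6], u4], u5], u3], u2]


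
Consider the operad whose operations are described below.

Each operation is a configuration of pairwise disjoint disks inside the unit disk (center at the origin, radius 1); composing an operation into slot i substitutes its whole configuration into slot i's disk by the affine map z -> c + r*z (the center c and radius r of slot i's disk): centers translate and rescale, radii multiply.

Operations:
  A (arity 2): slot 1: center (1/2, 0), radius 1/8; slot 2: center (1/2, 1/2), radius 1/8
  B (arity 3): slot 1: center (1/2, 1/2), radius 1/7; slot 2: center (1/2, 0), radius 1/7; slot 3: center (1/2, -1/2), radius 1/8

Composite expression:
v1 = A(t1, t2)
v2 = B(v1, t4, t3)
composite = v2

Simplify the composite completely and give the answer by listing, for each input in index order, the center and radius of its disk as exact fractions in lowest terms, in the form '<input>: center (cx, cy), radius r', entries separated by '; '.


t1: center (4/7, 1/2), radius 1/56; t2: center (4/7, 4/7), radius 1/56; t3: center (1/2, -1/2), radius 1/8; t4: center (1/2, 0), radius 1/7

Only the slot chain above each t matters under B; compose those maps.
t1 passes through 2 substitutions, ending at center (4/7, 1/2), radius 1/56
t2 passes through 2 substitutions, ending at center (4/7, 4/7), radius 1/56
t4 passes through 1 substitution, ending at center (1/2, 0), radius 1/7
t3 passes through 1 substitution, ending at center (1/2, -1/2), radius 1/8


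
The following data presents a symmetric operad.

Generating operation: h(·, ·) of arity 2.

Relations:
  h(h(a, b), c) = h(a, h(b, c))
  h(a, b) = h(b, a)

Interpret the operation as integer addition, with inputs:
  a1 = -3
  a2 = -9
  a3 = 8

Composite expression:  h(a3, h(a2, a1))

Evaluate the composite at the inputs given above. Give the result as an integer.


-4

h(a2, a1) = -12
h(a3, h(a2, a1)) = -4


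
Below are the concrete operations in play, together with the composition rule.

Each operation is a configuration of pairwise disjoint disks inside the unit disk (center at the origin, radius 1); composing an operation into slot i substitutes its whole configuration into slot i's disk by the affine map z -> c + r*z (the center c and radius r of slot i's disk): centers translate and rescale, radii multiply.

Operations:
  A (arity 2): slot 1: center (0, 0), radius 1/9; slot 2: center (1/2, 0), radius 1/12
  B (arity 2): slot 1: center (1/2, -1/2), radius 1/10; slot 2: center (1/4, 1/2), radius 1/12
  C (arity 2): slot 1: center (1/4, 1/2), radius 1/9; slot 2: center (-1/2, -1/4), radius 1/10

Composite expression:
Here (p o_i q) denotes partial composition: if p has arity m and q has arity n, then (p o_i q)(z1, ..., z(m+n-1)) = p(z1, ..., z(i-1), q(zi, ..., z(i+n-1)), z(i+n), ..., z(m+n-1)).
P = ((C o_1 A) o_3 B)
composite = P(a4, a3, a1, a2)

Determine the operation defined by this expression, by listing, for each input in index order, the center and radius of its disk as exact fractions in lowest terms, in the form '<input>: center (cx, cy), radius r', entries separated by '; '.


a1: center (-9/20, -3/10), radius 1/100; a2: center (-19/40, -1/5), radius 1/120; a3: center (11/36, 1/2), radius 1/108; a4: center (1/4, 1/2), radius 1/81

Only the slot chain above each a matters under C; compose those maps.
input a4: composing its 2 substitution steps yields center (1/4, 1/2), radius 1/81
input a3: composing its 2 substitution steps yields center (11/36, 1/2), radius 1/108
input a1: composing its 2 substitution steps yields center (-9/20, -3/10), radius 1/100
input a2: composing its 2 substitution steps yields center (-19/40, -1/5), radius 1/120


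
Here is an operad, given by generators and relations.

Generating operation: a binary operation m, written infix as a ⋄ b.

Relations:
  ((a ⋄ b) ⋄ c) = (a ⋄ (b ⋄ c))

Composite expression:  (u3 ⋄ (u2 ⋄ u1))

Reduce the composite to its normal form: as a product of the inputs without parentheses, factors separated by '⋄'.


Every regrouping of m is equal, so read the u-inputs in written order.
(u2 ⋄ u1) reduces to u2 ⋄ u1
(u3 ⋄ (u2 ⋄ u1)) reduces to u3 ⋄ u2 ⋄ u1

u3 ⋄ u2 ⋄ u1


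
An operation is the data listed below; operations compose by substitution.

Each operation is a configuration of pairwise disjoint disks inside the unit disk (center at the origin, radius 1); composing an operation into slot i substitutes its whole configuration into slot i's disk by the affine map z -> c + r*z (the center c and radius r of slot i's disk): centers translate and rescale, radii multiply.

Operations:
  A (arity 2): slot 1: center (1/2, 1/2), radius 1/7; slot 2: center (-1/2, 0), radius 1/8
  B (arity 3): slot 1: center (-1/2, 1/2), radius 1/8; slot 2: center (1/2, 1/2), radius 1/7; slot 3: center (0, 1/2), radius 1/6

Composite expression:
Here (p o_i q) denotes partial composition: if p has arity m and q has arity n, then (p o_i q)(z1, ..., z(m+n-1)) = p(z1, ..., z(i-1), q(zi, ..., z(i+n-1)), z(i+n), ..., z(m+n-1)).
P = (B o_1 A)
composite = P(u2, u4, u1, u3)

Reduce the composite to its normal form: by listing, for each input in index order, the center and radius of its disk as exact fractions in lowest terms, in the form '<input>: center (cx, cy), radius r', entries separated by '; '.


u1: center (1/2, 1/2), radius 1/7; u2: center (-7/16, 9/16), radius 1/56; u3: center (0, 1/2), radius 1/6; u4: center (-9/16, 1/2), radius 1/64

Nesting under B composes maps z -> c + r*z down each u-path.
tracing u2 down its 2-map path: center (-7/16, 9/16), radius 1/56
tracing u4 down its 2-map path: center (-9/16, 1/2), radius 1/64
tracing u1 down its 1-map path: center (1/2, 1/2), radius 1/7
tracing u3 down its 1-map path: center (0, 1/2), radius 1/6


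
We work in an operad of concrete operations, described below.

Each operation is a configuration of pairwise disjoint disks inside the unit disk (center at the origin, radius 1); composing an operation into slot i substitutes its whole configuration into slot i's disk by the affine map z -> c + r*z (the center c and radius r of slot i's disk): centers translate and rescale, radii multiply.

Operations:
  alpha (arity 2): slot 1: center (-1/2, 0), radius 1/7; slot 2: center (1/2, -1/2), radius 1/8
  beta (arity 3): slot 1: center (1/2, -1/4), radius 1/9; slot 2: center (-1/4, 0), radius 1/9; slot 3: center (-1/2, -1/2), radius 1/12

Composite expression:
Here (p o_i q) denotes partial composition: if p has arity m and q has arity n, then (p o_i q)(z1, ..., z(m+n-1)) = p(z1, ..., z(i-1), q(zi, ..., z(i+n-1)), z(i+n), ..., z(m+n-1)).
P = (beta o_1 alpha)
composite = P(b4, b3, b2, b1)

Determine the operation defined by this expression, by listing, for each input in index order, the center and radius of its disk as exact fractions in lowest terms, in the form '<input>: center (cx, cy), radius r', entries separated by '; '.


b1: center (-1/2, -1/2), radius 1/12; b2: center (-1/4, 0), radius 1/9; b3: center (5/9, -11/36), radius 1/72; b4: center (4/9, -1/4), radius 1/63

Follow each b-input down from beta: c' goes to c + r*c', radius to r*r'.
b4 passes through 2 substitutions, ending at center (4/9, -1/4), radius 1/63
b3 passes through 2 substitutions, ending at center (5/9, -11/36), radius 1/72
b2 passes through 1 substitution, ending at center (-1/4, 0), radius 1/9
b1 passes through 1 substitution, ending at center (-1/2, -1/2), radius 1/12


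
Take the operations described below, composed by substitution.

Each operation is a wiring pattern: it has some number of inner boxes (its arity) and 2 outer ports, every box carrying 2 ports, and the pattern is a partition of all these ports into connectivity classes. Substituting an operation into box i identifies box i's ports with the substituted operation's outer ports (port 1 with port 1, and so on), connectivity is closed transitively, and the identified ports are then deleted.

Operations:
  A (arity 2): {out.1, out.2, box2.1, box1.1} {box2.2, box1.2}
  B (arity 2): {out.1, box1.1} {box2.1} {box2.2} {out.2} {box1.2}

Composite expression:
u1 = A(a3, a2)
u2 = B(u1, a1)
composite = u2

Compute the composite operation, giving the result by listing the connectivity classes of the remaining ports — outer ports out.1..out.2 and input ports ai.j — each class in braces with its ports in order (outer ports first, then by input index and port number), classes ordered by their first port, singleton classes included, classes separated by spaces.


{out.1, a2.1, a3.1} {out.2} {a1.1} {a1.2} {a2.2, a3.2}


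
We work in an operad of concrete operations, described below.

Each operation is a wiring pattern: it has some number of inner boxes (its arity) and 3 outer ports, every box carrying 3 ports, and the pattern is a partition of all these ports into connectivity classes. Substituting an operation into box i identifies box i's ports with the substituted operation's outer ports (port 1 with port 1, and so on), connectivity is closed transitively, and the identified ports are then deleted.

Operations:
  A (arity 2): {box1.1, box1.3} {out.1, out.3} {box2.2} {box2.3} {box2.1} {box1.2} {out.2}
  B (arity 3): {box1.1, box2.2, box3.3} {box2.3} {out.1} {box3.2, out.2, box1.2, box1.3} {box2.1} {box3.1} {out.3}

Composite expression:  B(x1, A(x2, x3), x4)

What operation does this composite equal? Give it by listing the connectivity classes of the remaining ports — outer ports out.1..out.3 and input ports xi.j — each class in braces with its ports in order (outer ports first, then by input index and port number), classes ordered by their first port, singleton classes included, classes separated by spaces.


{out.1} {out.2, x1.2, x1.3, x4.2} {out.3} {x1.1, x4.3} {x2.1, x2.3} {x2.2} {x3.1} {x3.2} {x3.3} {x4.1}


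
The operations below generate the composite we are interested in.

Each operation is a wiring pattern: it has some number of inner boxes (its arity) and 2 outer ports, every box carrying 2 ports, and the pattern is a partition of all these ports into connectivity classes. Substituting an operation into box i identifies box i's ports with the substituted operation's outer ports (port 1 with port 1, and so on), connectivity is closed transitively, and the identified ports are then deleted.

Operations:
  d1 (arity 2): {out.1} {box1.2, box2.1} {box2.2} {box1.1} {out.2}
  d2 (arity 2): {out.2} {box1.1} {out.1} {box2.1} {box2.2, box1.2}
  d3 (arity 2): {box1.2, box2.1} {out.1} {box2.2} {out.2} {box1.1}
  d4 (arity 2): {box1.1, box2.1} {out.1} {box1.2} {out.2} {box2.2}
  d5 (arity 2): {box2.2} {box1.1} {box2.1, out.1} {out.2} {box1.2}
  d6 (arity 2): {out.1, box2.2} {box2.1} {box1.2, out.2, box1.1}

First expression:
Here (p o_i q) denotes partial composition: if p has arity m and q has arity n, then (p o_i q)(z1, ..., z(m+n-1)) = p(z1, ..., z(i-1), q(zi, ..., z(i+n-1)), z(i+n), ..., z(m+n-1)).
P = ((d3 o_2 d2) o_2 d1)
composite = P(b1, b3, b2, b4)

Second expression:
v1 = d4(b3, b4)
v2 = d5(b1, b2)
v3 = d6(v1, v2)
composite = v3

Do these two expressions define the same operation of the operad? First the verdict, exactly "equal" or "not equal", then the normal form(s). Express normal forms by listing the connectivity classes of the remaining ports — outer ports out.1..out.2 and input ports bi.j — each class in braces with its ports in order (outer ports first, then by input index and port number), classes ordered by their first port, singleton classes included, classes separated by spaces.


not equal — first {out.1} {out.2} {b1.1} {b1.2} {b2.1, b3.2} {b2.2} {b3.1} {b4.1} {b4.2}, second {out.1} {out.2} {b1.1} {b1.2} {b2.1} {b2.2} {b3.1, b4.1} {b3.2} {b4.2}


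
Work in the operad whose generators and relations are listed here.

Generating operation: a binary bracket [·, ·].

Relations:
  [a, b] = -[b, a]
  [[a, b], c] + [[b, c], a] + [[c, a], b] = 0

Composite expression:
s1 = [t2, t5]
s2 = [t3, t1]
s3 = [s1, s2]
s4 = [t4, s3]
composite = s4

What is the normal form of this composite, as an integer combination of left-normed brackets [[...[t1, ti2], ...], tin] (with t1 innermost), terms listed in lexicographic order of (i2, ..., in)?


Left-normed coefficients sit on the t1-initial expansion words.
Composite bracket: [t4, [[t2, t5], [t3, t1]]]
Under [a, b] = ab - ba we get 16 signed associative words (2^4 = 16).
Collect the words opening with t1:
  t1t3t2t5t4 (sign -1) contributes -[[[[t1, t3], t2], t5], t4]
  t1t3t5t2t4 (sign +1) contributes +[[[[t1, t3], t5], t2], t4]

-[[[[t1, t3], t2], t5], t4] + [[[[t1, t3], t5], t2], t4]


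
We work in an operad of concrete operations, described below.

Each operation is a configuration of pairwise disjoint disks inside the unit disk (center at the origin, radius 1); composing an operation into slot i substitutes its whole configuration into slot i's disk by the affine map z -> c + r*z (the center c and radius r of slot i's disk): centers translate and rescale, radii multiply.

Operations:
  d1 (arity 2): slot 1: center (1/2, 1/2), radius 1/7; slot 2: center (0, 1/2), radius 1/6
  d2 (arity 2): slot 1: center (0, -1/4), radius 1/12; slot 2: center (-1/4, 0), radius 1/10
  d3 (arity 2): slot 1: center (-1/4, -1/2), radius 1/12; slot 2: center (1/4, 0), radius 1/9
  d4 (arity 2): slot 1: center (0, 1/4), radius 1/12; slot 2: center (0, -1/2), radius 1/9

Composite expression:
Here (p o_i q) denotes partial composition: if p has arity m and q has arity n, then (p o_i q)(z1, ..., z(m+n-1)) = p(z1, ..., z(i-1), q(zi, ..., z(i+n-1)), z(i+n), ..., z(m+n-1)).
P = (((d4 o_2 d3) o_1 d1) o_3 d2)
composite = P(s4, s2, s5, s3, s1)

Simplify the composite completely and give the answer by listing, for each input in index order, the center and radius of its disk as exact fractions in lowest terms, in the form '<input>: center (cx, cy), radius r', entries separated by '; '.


s1: center (1/36, -1/2), radius 1/81; s2: center (0, 7/24), radius 1/72; s3: center (-13/432, -5/9), radius 1/1080; s4: center (1/24, 7/24), radius 1/84; s5: center (-1/36, -241/432), radius 1/1296

Below d4, radii multiply path by path; the s-disk centers shift.
for s4, the 2-step affine chain lands on center (1/24, 7/24), radius 1/84
for s2, the 2-step affine chain lands on center (0, 7/24), radius 1/72
for s5, the 3-step affine chain lands on center (-1/36, -241/432), radius 1/1296
for s3, the 3-step affine chain lands on center (-13/432, -5/9), radius 1/1080
for s1, the 2-step affine chain lands on center (1/36, -1/2), radius 1/81


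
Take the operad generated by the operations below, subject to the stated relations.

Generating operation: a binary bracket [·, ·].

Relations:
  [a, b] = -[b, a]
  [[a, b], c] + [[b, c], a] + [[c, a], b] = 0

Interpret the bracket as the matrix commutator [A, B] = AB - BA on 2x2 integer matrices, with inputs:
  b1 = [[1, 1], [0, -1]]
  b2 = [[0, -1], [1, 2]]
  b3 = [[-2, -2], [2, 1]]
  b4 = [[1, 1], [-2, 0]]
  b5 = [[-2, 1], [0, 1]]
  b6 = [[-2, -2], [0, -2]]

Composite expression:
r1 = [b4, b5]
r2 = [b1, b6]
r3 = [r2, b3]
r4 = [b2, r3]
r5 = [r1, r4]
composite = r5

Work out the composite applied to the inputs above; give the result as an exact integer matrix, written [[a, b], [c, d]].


[[-112, -64], [208, 112]]

[b4, b5] = [[2, 4], [6, -2]]
[b1, b6] = [[0, -4], [0, 0]]
[[b1, b6], b3] = [[-8, -12], [0, 8]]
[b2, [[b1, b6], b3]] = [[12, 8], [-16, -12]]
[[b4, b5], [b2, [[b1, b6], b3]]] = [[-112, -64], [208, 112]]


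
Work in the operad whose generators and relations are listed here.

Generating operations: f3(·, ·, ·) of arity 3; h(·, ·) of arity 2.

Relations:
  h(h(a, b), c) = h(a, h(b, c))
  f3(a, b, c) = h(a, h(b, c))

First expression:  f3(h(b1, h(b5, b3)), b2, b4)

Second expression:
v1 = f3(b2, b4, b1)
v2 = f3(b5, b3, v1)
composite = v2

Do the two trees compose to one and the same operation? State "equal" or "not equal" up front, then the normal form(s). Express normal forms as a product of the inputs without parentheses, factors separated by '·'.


not equal; the first gives b1 · b5 · b3 · b2 · b4 and the second b5 · b3 · b2 · b4 · b1

Reducing the first expression gives b1 · b5 · b3 · b2 · b4
Reducing the second expression gives b5 · b3 · b2 · b4 · b1
Distinct normal forms: not equal.


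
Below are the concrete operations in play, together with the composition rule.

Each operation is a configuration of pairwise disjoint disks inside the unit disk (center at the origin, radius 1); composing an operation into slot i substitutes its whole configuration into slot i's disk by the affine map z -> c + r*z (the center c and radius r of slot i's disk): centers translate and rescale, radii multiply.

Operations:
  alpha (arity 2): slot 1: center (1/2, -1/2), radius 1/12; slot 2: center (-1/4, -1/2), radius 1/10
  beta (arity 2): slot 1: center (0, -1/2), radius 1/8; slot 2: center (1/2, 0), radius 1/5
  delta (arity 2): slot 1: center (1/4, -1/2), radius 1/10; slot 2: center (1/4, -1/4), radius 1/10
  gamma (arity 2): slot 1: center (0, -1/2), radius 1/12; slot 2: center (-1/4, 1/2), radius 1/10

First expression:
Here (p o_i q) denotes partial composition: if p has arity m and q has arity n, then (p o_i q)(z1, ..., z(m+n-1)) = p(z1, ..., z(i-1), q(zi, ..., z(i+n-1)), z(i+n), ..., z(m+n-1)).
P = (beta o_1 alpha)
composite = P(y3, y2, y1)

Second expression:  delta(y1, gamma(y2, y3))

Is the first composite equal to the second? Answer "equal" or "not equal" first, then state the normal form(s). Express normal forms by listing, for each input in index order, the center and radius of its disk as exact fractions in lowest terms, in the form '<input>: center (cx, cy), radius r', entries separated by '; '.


not equal — first y1: center (1/2, 0), radius 1/5; y2: center (-1/32, -9/16), radius 1/80; y3: center (1/16, -9/16), radius 1/96, second y1: center (1/4, -1/2), radius 1/10; y2: center (1/4, -3/10), radius 1/120; y3: center (9/40, -1/5), radius 1/100

The first expression reduces to y1: center (1/2, 0), radius 1/5; y2: center (-1/32, -9/16), radius 1/80; y3: center (1/16, -9/16), radius 1/96
The second expression reduces to y1: center (1/4, -1/2), radius 1/10; y2: center (1/4, -3/10), radius 1/120; y3: center (9/40, -1/5), radius 1/100
They disagree, so not equal.


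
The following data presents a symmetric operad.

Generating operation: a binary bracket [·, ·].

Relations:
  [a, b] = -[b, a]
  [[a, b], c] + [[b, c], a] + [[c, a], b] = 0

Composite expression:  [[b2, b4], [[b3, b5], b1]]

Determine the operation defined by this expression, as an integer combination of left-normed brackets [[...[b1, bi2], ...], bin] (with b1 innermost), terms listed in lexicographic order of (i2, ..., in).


[[[[b1, b3], b5], b2], b4] - [[[[b1, b3], b5], b4], b2] - [[[[b1, b5], b3], b2], b4] + [[[[b1, b5], b3], b4], b2]

In the tensor algebra, words opening b1 carry the b1-anchored form.
Composite bracket: [[b2, b4], [[b3, b5], b1]]
Applying ab - ba throughout gives 16 signed words (2^4 = 16).
Coefficients come from the b1-initial words:
  from b1b3b5b2b4, sign +1: term +[[[[b1, b3], b5], b2], b4]
  from b1b3b5b4b2, sign -1: term -[[[[b1, b3], b5], b4], b2]
  from b1b5b3b2b4, sign -1: term -[[[[b1, b5], b3], b2], b4]
  from b1b5b3b4b2, sign +1: term +[[[[b1, b5], b3], b4], b2]


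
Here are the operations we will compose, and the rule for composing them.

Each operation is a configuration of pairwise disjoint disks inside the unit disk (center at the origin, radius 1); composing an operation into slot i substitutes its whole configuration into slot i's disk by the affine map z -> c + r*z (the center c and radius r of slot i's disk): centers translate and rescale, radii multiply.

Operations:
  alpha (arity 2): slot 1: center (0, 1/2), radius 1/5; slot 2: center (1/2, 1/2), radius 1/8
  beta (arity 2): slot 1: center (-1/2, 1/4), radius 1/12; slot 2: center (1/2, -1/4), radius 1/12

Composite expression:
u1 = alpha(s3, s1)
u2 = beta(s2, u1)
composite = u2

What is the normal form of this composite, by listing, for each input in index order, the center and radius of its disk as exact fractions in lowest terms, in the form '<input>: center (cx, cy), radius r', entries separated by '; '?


s1: center (13/24, -5/24), radius 1/96; s2: center (-1/2, 1/4), radius 1/12; s3: center (1/2, -5/24), radius 1/60

Below beta, radii multiply path by path; the s-disk centers shift.
input s2: applying the 1 nested substitution gives center (-1/2, 1/4), radius 1/12
input s3: applying the 2 nested substitutions gives center (1/2, -5/24), radius 1/60
input s1: applying the 2 nested substitutions gives center (13/24, -5/24), radius 1/96


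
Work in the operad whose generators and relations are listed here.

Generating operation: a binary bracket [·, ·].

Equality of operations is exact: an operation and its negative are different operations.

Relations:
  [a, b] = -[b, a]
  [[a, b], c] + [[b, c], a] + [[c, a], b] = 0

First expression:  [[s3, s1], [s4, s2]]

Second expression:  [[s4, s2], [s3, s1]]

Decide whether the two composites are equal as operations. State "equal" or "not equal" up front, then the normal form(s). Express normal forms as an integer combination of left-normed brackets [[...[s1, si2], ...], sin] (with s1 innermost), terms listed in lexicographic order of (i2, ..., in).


not equal; first: [[[s1, s3], s2], s4] - [[[s1, s3], s4], s2]; second: -[[[s1, s3], s2], s4] + [[[s1, s3], s4], s2]

The first expression reduces to [[[s1, s3], s2], s4] - [[[s1, s3], s4], s2]
The second expression reduces to -[[[s1, s3], s2], s4] + [[[s1, s3], s4], s2]
The normal forms differ: not equal.
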